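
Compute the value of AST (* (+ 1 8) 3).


Evaluate inner: (+ 1 8) = 9
Evaluate root: (* 9 3) = 27
Result: 27


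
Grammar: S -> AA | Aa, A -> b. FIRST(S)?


Per alternative of S: FIRST(AA) = {b}; FIRST(Aa) = {b}
FIRST(S) = {b}


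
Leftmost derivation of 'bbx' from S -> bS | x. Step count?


Derivation: S => bS => bbS => bbx
Steps: 3


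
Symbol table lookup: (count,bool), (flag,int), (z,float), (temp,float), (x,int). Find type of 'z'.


Lookup 'z' → type float


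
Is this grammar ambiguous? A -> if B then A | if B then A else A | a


dangling else: 'if B then if B then a else a' parses two ways
Ambiguous


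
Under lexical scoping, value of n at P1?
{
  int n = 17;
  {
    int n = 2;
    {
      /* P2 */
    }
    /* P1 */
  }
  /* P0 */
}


n declared in the same block as P1
n = 2


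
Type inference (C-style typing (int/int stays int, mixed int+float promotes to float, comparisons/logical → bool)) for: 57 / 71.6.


Operand types: int / float
Rule: mixed int/float promotes to float; int/int stays int
Result type: float


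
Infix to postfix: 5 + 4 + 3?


Left to right (same or higher precedence on left)
Postfix: 5 4 + 3 +


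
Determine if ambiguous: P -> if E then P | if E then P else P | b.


dangling else: 'if E then if E then b else b' parses two ways
Ambiguous


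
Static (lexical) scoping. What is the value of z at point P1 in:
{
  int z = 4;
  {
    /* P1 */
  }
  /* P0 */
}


P1's block does not declare z; resolves to the enclosing declaration at depth 0
z = 4


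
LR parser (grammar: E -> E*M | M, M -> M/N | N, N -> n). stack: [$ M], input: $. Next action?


lookahead ∉ {/} so M won't extend; reduce E -> M
Action: reduce (E -> M)


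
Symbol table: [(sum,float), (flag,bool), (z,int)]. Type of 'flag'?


Lookup 'flag' → type bool


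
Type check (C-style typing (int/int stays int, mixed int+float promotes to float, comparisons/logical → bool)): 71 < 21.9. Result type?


Operand types: int < float
Rule: comparison yields bool
Result type: bool


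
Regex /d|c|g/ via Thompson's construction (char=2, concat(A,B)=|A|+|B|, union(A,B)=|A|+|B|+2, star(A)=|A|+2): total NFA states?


Syntax tree has 3 char leaf(s), 2 union(s), 0 star(s)
chars contribute 3×2 = 6; each union adds +2; each star adds +2
Total: 6 + 4 + 0 = 10 states


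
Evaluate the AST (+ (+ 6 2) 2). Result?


Evaluate inner: (+ 6 2) = 8
Evaluate root: (+ 8 2) = 10
Result: 10


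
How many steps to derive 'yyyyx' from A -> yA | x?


Derivation: A => yA => yyA => yyyA => yyyyA => yyyyx
Steps: 5


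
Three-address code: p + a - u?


Break into single-operator statements:
t1 = p + a
t2 = t1 - u


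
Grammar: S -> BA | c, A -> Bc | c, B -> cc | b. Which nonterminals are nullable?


A nonterminal is nullable iff some alternative derives ε (directly, or every symbol in it is nullable)
Nullable: {}


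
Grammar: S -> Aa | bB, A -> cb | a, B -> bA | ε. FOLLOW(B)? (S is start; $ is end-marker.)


$ ∈ FOLLOW(S). For each A -> αBβ: add FIRST(β)\{ε} to FOLLOW(B); if β nullable, add FOLLOW(A).
FOLLOW(B) = {$}


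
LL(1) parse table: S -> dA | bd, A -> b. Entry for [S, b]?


For [S, b]: 'b' ∈ FIRST(bd)
Entry: S -> bd


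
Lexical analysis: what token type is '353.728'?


Pattern: digits with a decimal point
Type: FLOAT_LITERAL


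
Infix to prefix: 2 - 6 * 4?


'*' binds tighter: tree is (- 2 (* 6 4))
Prefix: - 2 * 6 4


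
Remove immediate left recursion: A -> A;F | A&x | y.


Left-recursive alternatives: A;F, A&x; non-recursive: y
Introduce A': A -> yA', A' -> ;FA' | &xA' | ε


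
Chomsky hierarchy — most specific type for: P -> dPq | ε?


Single nonterminal LHS, but d^n q^n is not regular
Classification: Type 2 (Context-Free)


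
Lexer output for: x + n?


Scan left to right, longest-match per lexeme
Tokens: ID(x), OP(+), ID(n)


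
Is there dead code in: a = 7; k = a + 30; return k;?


a is read by k's definition; k is returned
No dead code


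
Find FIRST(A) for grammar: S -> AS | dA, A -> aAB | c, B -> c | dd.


Per alternative of A: FIRST(aAB) = {a}; FIRST(c) = {c}
FIRST(A) = {a, c}


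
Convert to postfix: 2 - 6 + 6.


Left to right (same or higher precedence on left)
Postfix: 2 6 - 6 +


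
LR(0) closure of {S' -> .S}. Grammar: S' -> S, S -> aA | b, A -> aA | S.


Start: S' -> .S
For each item with dot before a nonterminal B, add B -> .γ for every B-production
Closure: [S' -> .S, S -> .aA, S -> .b]


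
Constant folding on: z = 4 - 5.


4 - 5 = -1 at compile time
Optimized: z = -1


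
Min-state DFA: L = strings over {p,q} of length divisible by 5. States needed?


Track length mod 5: states 0..4, accept at 0
Minimal DFA: 5 states


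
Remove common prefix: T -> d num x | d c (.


Common prefix: 'd'
Factored: T -> d T', T' -> num x | c (


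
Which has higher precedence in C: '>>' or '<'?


'>>' is shift (level 8); '<' is relational (level 7)
Higher level binds tighter
'>>' has higher precedence than '<'


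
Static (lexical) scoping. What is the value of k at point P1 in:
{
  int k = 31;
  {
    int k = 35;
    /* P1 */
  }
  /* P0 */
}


k declared in the same block as P1
k = 35


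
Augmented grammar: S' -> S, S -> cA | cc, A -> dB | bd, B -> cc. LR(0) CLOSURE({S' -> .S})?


Start: S' -> .S
For each item with dot before a nonterminal B, add B -> .γ for every B-production
Closure: [S' -> .S, S -> .cA, S -> .cc]


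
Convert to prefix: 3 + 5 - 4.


left-to-right (same/higher precedence on left): tree is (- (+ 3 5) 4)
Prefix: - + 3 5 4


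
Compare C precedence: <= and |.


'<=' is relational (level 7); '|' is bitwise OR (level 3)
Higher level binds tighter
'<=' has higher precedence than '|'


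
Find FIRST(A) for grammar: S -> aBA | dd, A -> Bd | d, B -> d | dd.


Per alternative of A: FIRST(Bd) = {d}; FIRST(d) = {d}
FIRST(A) = {d}


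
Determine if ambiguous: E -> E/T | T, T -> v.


precedence layered via separate nonterminal T: deterministic
Unambiguous


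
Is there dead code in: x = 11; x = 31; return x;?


first assignment to x is overwritten before any read
Dead: 'x = 11'


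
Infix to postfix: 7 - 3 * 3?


* has higher precedence, evaluate 3*3 first
Postfix: 7 3 3 * -


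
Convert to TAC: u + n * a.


Break into single-operator statements:
t1 = n * a
t2 = u + t1


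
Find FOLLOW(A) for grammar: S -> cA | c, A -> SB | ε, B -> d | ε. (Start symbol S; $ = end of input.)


$ ∈ FOLLOW(S). For each A -> αBβ: add FIRST(β)\{ε} to FOLLOW(B); if β nullable, add FOLLOW(A).
FOLLOW(A) = {$, d}


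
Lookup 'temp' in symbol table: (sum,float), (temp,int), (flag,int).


Lookup 'temp' → type int


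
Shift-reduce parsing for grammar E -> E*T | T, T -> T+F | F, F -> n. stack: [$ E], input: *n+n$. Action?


shift '*' to continue E -> E*T
Action: shift


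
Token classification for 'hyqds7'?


Pattern: letter/underscore followed by alphanumerics, not a keyword
Type: IDENTIFIER


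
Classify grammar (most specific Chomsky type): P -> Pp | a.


Left-linear: every RHS is a terminal or one nonterminal followed by a terminal
Classification: Type 3 (Regular)


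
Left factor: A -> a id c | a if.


Common prefix: 'a'
Factored: A -> a A', A' -> id c | if


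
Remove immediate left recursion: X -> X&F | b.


Left-recursive alternatives: X&F; non-recursive: b
Introduce X': X -> bX', X' -> &FX' | ε


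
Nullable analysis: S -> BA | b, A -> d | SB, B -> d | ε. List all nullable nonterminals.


A nonterminal is nullable iff some alternative derives ε (directly, or every symbol in it is nullable)
Nullable: {B}


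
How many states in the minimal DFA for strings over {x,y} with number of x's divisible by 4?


Track (count of x) mod 4: states 0..3, accept at 0
Minimal DFA: 4 states


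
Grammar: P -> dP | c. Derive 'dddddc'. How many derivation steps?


Derivation: P => dP => ddP => dddP => ddddP => dddddP => dddddc
Steps: 6


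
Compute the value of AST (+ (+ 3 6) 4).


Evaluate inner: (+ 3 6) = 9
Evaluate root: (+ 9 4) = 13
Result: 13


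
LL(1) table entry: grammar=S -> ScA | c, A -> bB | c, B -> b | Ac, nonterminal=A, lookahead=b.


For [A, b]: 'b' ∈ FIRST(bB)
Entry: A -> bB


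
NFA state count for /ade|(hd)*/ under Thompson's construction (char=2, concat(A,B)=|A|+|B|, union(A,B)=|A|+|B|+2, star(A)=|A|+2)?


Syntax tree has 5 char leaf(s), 1 union(s), 1 star(s)
chars contribute 5×2 = 10; each union adds +2; each star adds +2
Total: 10 + 2 + 2 = 14 states


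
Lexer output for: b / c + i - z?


Scan left to right, longest-match per lexeme
Tokens: ID(b), OP(/), ID(c), OP(+), ID(i), OP(-), ID(z)


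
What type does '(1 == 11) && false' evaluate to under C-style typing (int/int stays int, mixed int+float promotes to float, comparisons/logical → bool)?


Operand types: bool && bool
Rule: logical operators take bool operands and yield bool
Result type: bool


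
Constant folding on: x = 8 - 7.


8 - 7 = 1 at compile time
Optimized: x = 1


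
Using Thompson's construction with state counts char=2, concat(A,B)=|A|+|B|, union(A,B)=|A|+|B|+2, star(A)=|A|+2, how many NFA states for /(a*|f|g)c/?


Syntax tree has 4 char leaf(s), 2 union(s), 1 star(s)
chars contribute 4×2 = 8; each union adds +2; each star adds +2
Total: 8 + 4 + 2 = 14 states


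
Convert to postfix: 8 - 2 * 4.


* has higher precedence, evaluate 2*4 first
Postfix: 8 2 4 * -


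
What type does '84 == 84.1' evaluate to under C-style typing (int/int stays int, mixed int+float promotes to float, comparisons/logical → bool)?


Operand types: int == float
Rule: comparison yields bool
Result type: bool


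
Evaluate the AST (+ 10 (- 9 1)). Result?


Evaluate inner: (- 9 1) = 8
Evaluate root: (+ 10 8) = 18
Result: 18


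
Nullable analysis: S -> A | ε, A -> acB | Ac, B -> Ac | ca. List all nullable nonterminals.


A nonterminal is nullable iff some alternative derives ε (directly, or every symbol in it is nullable)
Nullable: {S}


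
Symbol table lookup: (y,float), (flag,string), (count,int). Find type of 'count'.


Lookup 'count' → type int


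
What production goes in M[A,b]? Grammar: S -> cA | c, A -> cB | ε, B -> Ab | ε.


For [A, b]: ε is nullable and 'b' ∈ FOLLOW(A)
Entry: A -> ε


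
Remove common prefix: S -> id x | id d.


Common prefix: 'id'
Factored: S -> id S', S' -> x | d


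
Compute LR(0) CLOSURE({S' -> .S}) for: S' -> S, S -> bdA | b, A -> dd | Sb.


Start: S' -> .S
For each item with dot before a nonterminal B, add B -> .γ for every B-production
Closure: [S' -> .S, S -> .bdA, S -> .b]


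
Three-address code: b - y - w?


Break into single-operator statements:
t1 = b - y
t2 = t1 - w


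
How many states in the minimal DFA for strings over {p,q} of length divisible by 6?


Track length mod 6: states 0..5, accept at 0
Minimal DFA: 6 states


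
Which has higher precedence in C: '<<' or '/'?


'/' is multiplicative (level 10); '<<' is shift (level 8)
Higher level binds tighter
'/' has higher precedence than '<<'


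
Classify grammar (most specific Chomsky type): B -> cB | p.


Right-linear: every RHS is a terminal or a terminal followed by one nonterminal
Classification: Type 3 (Regular)


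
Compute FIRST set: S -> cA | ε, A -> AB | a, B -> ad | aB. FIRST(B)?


Per alternative of B: FIRST(ad) = {a}; FIRST(aB) = {a}
FIRST(B) = {a}


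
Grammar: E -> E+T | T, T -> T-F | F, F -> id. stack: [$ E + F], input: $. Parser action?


'F' (not preceded by T-) is the handle for T -> F
Action: reduce (T -> F)


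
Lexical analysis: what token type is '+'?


Pattern: operator symbol
Type: OPERATOR


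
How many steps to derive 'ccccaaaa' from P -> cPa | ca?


Derivation: P => cPa => ccPaa => cccPaaa => ccccaaaa
Steps: 4


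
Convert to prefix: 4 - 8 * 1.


'*' binds tighter: tree is (- 4 (* 8 1))
Prefix: - 4 * 8 1


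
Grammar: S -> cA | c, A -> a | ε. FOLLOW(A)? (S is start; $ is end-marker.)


$ ∈ FOLLOW(S). For each A -> αBβ: add FIRST(β)\{ε} to FOLLOW(B); if β nullable, add FOLLOW(A).
FOLLOW(A) = {$}


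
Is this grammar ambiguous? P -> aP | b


right-linear, alternatives start with distinct terminals 'a' vs 'b': unique leftmost derivation
Unambiguous


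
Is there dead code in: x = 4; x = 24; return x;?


first assignment to x is overwritten before any read
Dead: 'x = 4'


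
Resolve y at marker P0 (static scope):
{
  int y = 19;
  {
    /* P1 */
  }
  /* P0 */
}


y declared in the same block as P0
y = 19


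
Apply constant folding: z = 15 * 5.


15 * 5 = 75 at compile time
Optimized: z = 75


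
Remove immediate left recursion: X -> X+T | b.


Left-recursive alternatives: X+T; non-recursive: b
Introduce X': X -> bX', X' -> +TX' | ε


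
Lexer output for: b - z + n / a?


Scan left to right, longest-match per lexeme
Tokens: ID(b), OP(-), ID(z), OP(+), ID(n), OP(/), ID(a)


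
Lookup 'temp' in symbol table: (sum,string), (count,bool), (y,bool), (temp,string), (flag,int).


Lookup 'temp' → type string


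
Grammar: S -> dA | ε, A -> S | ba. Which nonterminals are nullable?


A nonterminal is nullable iff some alternative derives ε (directly, or every symbol in it is nullable)
Nullable: {A, S}


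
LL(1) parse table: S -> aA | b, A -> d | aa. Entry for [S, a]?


For [S, a]: 'a' ∈ FIRST(aA)
Entry: S -> aA


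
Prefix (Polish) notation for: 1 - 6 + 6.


left-to-right (same/higher precedence on left): tree is (+ (- 1 6) 6)
Prefix: + - 1 6 6


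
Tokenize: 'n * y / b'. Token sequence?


Scan left to right, longest-match per lexeme
Tokens: ID(n), OP(*), ID(y), OP(/), ID(b)


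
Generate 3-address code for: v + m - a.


Break into single-operator statements:
t1 = v + m
t2 = t1 - a


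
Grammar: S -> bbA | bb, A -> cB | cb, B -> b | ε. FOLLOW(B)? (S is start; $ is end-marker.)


$ ∈ FOLLOW(S). For each A -> αBβ: add FIRST(β)\{ε} to FOLLOW(B); if β nullable, add FOLLOW(A).
FOLLOW(B) = {$}


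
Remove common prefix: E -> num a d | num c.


Common prefix: 'num'
Factored: E -> num E', E' -> a d | c


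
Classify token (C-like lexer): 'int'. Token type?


Pattern: reserved word
Type: KEYWORD


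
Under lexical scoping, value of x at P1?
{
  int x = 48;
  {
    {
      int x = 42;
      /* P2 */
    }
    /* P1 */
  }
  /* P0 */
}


P1's block does not declare x; resolves to the enclosing declaration at depth 0
x = 48


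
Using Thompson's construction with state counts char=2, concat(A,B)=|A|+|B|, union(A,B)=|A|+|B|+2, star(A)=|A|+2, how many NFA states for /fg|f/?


Syntax tree has 3 char leaf(s), 1 union(s), 0 star(s)
chars contribute 3×2 = 6; each union adds +2; each star adds +2
Total: 6 + 2 + 0 = 8 states


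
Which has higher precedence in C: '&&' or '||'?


'&&' is logical AND (level 2); '||' is logical OR (level 1)
Higher level binds tighter
'&&' has higher precedence than '||'


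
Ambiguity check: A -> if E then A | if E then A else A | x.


dangling else: 'if E then if E then x else x' parses two ways
Ambiguous


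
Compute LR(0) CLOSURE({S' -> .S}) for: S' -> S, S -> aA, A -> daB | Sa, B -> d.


Start: S' -> .S
For each item with dot before a nonterminal B, add B -> .γ for every B-production
Closure: [S' -> .S, S -> .aA]


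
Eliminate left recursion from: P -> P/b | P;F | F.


Left-recursive alternatives: P/b, P;F; non-recursive: F
Introduce P': P -> FP', P' -> /bP' | ;FP' | ε


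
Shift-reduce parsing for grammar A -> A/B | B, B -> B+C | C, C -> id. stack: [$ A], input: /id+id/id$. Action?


shift '/' to continue A -> A/B
Action: shift


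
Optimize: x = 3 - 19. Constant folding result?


3 - 19 = -16 at compile time
Optimized: x = -16


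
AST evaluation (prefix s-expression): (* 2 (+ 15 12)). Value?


Evaluate inner: (+ 15 12) = 27
Evaluate root: (* 2 27) = 54
Result: 54


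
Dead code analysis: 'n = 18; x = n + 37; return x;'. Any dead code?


n is read by x's definition; x is returned
No dead code


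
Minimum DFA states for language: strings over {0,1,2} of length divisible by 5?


Track length mod 5: states 0..4, accept at 0
Minimal DFA: 5 states


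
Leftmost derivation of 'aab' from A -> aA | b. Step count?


Derivation: A => aA => aaA => aab
Steps: 3


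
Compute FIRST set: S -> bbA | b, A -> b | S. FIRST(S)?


Per alternative of S: FIRST(bbA) = {b}; FIRST(b) = {b}
FIRST(S) = {b}


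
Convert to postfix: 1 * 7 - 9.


Left to right (same or higher precedence on left)
Postfix: 1 7 * 9 -


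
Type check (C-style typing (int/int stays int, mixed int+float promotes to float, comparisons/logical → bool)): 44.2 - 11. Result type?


Operand types: float - int
Rule: mixed int/float promotes to float; int/int stays int
Result type: float


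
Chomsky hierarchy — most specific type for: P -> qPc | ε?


Single nonterminal LHS, but q^n c^n is not regular
Classification: Type 2 (Context-Free)


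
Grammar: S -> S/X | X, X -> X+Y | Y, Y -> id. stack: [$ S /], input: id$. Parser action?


no handle ('S/' is not any RHS); shift 'id'
Action: shift


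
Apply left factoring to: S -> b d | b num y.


Common prefix: 'b'
Factored: S -> b S', S' -> d | num y


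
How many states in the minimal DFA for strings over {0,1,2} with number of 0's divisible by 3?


Track (count of 0) mod 3: states 0..2, accept at 0
Minimal DFA: 3 states


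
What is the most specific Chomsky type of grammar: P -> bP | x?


Right-linear: every RHS is a terminal or a terminal followed by one nonterminal
Classification: Type 3 (Regular)


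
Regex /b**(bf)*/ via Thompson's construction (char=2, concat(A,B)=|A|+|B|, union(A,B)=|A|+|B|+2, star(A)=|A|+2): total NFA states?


Syntax tree has 3 char leaf(s), 0 union(s), 3 star(s)
chars contribute 3×2 = 6; each union adds +2; each star adds +2
Total: 6 + 0 + 6 = 12 states


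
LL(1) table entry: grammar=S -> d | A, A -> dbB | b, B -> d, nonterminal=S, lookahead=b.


For [S, b]: 'b' ∈ FIRST(A)
Entry: S -> A


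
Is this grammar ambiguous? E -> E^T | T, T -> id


precedence layered via separate nonterminal T: deterministic
Unambiguous


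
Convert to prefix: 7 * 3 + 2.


left-to-right (same/higher precedence on left): tree is (+ (* 7 3) 2)
Prefix: + * 7 3 2


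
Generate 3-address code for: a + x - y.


Break into single-operator statements:
t1 = a + x
t2 = t1 - y


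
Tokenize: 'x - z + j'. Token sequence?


Scan left to right, longest-match per lexeme
Tokens: ID(x), OP(-), ID(z), OP(+), ID(j)


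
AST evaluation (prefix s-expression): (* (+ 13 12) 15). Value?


Evaluate inner: (+ 13 12) = 25
Evaluate root: (* 25 15) = 375
Result: 375


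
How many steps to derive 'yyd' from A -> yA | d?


Derivation: A => yA => yyA => yyd
Steps: 3


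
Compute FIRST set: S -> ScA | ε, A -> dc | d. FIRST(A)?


Per alternative of A: FIRST(dc) = {d}; FIRST(d) = {d}
FIRST(A) = {d}


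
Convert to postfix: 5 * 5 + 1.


Left to right (same or higher precedence on left)
Postfix: 5 5 * 1 +


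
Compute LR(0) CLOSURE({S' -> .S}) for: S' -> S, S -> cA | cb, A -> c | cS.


Start: S' -> .S
For each item with dot before a nonterminal B, add B -> .γ for every B-production
Closure: [S' -> .S, S -> .cA, S -> .cb]


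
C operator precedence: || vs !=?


'!=' is equality (level 6); '||' is logical OR (level 1)
Higher level binds tighter
'!=' has higher precedence than '||'


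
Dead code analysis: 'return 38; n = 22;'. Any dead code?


statement follows a return and is unreachable
Dead: 'n = 22'


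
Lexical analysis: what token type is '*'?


Pattern: operator symbol
Type: OPERATOR


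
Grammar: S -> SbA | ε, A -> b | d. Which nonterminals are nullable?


A nonterminal is nullable iff some alternative derives ε (directly, or every symbol in it is nullable)
Nullable: {S}


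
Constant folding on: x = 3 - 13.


3 - 13 = -10 at compile time
Optimized: x = -10


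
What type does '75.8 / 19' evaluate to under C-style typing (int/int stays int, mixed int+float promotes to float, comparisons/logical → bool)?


Operand types: float / int
Rule: mixed int/float promotes to float; int/int stays int
Result type: float


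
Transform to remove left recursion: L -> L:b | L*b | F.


Left-recursive alternatives: L:b, L*b; non-recursive: F
Introduce L': L -> FL', L' -> :bL' | *bL' | ε


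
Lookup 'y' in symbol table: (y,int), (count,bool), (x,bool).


Lookup 'y' → type int


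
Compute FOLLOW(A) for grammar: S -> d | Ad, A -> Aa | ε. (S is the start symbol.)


$ ∈ FOLLOW(S). For each A -> αBβ: add FIRST(β)\{ε} to FOLLOW(B); if β nullable, add FOLLOW(A).
FOLLOW(A) = {a, d}


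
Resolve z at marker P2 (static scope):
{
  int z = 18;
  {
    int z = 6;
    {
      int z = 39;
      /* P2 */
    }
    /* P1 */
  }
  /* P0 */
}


z declared in the same block as P2
z = 39


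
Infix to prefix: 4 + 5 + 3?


left-to-right (same/higher precedence on left): tree is (+ (+ 4 5) 3)
Prefix: + + 4 5 3


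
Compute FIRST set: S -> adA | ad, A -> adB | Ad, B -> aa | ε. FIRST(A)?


Per alternative of A: FIRST(adB) = {a}; FIRST(Ad) = {a}
FIRST(A) = {a}


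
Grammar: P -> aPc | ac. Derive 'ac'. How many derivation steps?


Derivation: P => ac
Steps: 1


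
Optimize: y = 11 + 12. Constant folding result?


11 + 12 = 23 at compile time
Optimized: y = 23


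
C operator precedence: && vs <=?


'<=' is relational (level 7); '&&' is logical AND (level 2)
Higher level binds tighter
'<=' has higher precedence than '&&'


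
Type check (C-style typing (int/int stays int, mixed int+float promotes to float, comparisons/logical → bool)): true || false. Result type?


Operand types: bool || bool
Rule: logical operators take bool operands and yield bool
Result type: bool


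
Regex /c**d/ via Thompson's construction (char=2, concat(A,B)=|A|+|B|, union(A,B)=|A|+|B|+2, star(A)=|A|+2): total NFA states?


Syntax tree has 2 char leaf(s), 0 union(s), 2 star(s)
chars contribute 2×2 = 4; each union adds +2; each star adds +2
Total: 4 + 0 + 4 = 8 states


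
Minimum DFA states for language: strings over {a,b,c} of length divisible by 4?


Track length mod 4: states 0..3, accept at 0
Minimal DFA: 4 states


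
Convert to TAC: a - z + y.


Break into single-operator statements:
t1 = a - z
t2 = t1 + y


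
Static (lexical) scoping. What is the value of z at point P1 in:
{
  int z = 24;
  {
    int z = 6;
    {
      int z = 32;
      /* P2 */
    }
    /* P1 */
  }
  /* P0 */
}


z declared in the same block as P1
z = 6


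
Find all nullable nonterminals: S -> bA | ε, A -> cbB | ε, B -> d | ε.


A nonterminal is nullable iff some alternative derives ε (directly, or every symbol in it is nullable)
Nullable: {A, B, S}


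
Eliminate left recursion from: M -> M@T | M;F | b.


Left-recursive alternatives: M@T, M;F; non-recursive: b
Introduce M': M -> bM', M' -> @TM' | ;FM' | ε


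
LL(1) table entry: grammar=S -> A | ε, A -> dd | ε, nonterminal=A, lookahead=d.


For [A, d]: 'd' ∈ FIRST(dd)
Entry: A -> dd


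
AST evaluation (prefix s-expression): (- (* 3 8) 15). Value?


Evaluate inner: (* 3 8) = 24
Evaluate root: (- 24 15) = 9
Result: 9


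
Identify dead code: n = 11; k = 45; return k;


n is assigned but never read
Dead: 'n = 11'


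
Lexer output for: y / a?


Scan left to right, longest-match per lexeme
Tokens: ID(y), OP(/), ID(a)


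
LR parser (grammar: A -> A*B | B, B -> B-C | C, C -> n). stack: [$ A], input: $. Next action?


start symbol A on stack, input exhausted
Action: accept


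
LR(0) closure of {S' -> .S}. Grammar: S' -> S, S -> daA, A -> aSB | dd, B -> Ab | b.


Start: S' -> .S
For each item with dot before a nonterminal B, add B -> .γ for every B-production
Closure: [S' -> .S, S -> .daA]


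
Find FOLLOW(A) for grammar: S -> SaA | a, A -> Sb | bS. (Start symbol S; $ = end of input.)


$ ∈ FOLLOW(S). For each A -> αBβ: add FIRST(β)\{ε} to FOLLOW(B); if β nullable, add FOLLOW(A).
FOLLOW(A) = {$, a, b}


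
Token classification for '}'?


Pattern: delimiter/punctuation
Type: PUNCTUATION


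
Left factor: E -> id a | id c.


Common prefix: 'id'
Factored: E -> id E', E' -> a | c


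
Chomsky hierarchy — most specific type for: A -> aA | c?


Right-linear: every RHS is a terminal or a terminal followed by one nonterminal
Classification: Type 3 (Regular)


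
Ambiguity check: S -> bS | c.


right-linear, alternatives start with distinct terminals 'b' vs 'c': unique leftmost derivation
Unambiguous


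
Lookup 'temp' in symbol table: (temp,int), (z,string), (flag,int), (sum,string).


Lookup 'temp' → type int


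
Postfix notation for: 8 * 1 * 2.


Left to right (same or higher precedence on left)
Postfix: 8 1 * 2 *


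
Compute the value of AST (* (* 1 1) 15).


Evaluate inner: (* 1 1) = 1
Evaluate root: (* 1 15) = 15
Result: 15


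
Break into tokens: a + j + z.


Scan left to right, longest-match per lexeme
Tokens: ID(a), OP(+), ID(j), OP(+), ID(z)


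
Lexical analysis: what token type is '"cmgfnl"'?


Pattern: double-quoted sequence
Type: STRING_LITERAL


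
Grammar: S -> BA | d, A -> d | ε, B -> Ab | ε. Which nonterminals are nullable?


A nonterminal is nullable iff some alternative derives ε (directly, or every symbol in it is nullable)
Nullable: {A, B, S}


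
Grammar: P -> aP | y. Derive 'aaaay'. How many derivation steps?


Derivation: P => aP => aaP => aaaP => aaaaP => aaaay
Steps: 5


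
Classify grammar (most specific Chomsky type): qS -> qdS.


LHS has context (more than one symbol) and |LHS| ≤ |RHS|
Classification: Type 1 (Context-Sensitive)


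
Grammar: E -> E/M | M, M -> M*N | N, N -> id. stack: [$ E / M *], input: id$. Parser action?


no handle; shift 'id'
Action: shift


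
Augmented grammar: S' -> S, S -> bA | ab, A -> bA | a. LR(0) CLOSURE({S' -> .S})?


Start: S' -> .S
For each item with dot before a nonterminal B, add B -> .γ for every B-production
Closure: [S' -> .S, S -> .bA, S -> .ab]


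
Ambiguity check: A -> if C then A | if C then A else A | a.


dangling else: 'if C then if C then a else a' parses two ways
Ambiguous


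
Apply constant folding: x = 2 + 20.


2 + 20 = 22 at compile time
Optimized: x = 22


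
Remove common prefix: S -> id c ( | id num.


Common prefix: 'id'
Factored: S -> id S', S' -> c ( | num


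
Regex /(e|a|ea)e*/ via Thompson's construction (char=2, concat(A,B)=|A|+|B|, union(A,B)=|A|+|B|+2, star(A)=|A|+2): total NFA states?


Syntax tree has 5 char leaf(s), 2 union(s), 1 star(s)
chars contribute 5×2 = 10; each union adds +2; each star adds +2
Total: 10 + 4 + 2 = 16 states


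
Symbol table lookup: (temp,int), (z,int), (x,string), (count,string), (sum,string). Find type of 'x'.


Lookup 'x' → type string


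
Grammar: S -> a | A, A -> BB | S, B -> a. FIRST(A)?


Per alternative of A: FIRST(BB) = {a}; FIRST(S) = {a}
FIRST(A) = {a}


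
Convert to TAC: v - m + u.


Break into single-operator statements:
t1 = v - m
t2 = t1 + u


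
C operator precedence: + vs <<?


'+' is additive (level 9); '<<' is shift (level 8)
Higher level binds tighter
'+' has higher precedence than '<<'


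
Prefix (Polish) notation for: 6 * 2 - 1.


left-to-right (same/higher precedence on left): tree is (- (* 6 2) 1)
Prefix: - * 6 2 1


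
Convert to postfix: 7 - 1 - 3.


Left to right (same or higher precedence on left)
Postfix: 7 1 - 3 -


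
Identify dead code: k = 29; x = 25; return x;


k is assigned but never read
Dead: 'k = 29'


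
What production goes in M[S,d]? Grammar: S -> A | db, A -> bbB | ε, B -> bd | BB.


For [S, d]: 'd' ∈ FIRST(db)
Entry: S -> db


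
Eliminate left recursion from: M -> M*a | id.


Left-recursive alternatives: M*a; non-recursive: id
Introduce M': M -> idM', M' -> *aM' | ε


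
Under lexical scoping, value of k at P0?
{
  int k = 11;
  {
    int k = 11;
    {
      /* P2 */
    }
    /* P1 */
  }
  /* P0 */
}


k declared in the same block as P0
k = 11


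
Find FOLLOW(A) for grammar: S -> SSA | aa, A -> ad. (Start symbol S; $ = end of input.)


$ ∈ FOLLOW(S). For each A -> αBβ: add FIRST(β)\{ε} to FOLLOW(B); if β nullable, add FOLLOW(A).
FOLLOW(A) = {$, a}


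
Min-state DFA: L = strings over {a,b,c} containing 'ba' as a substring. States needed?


KMP-style automaton: 2 progress states + 1 absorbing accept = 3
Minimal DFA: 3 states


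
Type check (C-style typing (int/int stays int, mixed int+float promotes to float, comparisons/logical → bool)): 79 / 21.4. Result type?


Operand types: int / float
Rule: mixed int/float promotes to float; int/int stays int
Result type: float


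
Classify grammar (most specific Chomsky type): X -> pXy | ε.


Single nonterminal LHS, but p^n y^n is not regular
Classification: Type 2 (Context-Free)


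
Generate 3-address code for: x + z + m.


Break into single-operator statements:
t1 = x + z
t2 = t1 + m


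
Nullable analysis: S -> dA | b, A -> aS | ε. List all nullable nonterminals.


A nonterminal is nullable iff some alternative derives ε (directly, or every symbol in it is nullable)
Nullable: {A}


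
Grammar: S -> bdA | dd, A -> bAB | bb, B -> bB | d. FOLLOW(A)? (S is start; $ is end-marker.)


$ ∈ FOLLOW(S). For each A -> αBβ: add FIRST(β)\{ε} to FOLLOW(B); if β nullable, add FOLLOW(A).
FOLLOW(A) = {$, b, d}


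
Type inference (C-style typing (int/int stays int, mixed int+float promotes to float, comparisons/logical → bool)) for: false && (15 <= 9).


Operand types: bool && bool
Rule: logical operators take bool operands and yield bool
Result type: bool


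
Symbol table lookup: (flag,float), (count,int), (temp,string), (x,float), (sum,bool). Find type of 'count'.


Lookup 'count' → type int


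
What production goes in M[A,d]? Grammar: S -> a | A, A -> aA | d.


For [A, d]: 'd' ∈ FIRST(d)
Entry: A -> d


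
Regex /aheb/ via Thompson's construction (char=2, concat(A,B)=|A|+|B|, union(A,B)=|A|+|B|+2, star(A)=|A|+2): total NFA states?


Syntax tree has 4 char leaf(s), 0 union(s), 0 star(s)
chars contribute 4×2 = 8; each union adds +2; each star adds +2
Total: 8 + 0 + 0 = 8 states


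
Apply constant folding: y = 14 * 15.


14 * 15 = 210 at compile time
Optimized: y = 210


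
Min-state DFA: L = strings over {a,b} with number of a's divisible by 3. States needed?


Track (count of a) mod 3: states 0..2, accept at 0
Minimal DFA: 3 states


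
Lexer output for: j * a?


Scan left to right, longest-match per lexeme
Tokens: ID(j), OP(*), ID(a)


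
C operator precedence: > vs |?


'>' is relational (level 7); '|' is bitwise OR (level 3)
Higher level binds tighter
'>' has higher precedence than '|'


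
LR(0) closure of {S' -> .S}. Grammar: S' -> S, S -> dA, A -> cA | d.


Start: S' -> .S
For each item with dot before a nonterminal B, add B -> .γ for every B-production
Closure: [S' -> .S, S -> .dA]


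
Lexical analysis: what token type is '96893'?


Pattern: digits only
Type: INTEGER_LITERAL


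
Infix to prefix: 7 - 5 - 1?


left-to-right (same/higher precedence on left): tree is (- (- 7 5) 1)
Prefix: - - 7 5 1


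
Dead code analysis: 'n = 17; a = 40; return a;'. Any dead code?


n is assigned but never read
Dead: 'n = 17'


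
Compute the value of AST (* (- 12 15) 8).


Evaluate inner: (- 12 15) = -3
Evaluate root: (* -3 8) = -24
Result: -24


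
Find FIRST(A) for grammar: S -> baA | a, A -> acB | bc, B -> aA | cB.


Per alternative of A: FIRST(acB) = {a}; FIRST(bc) = {b}
FIRST(A) = {a, b}


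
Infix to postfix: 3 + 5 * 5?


* has higher precedence, evaluate 5*5 first
Postfix: 3 5 5 * +


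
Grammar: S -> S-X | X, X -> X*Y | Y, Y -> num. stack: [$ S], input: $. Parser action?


start symbol S on stack, input exhausted
Action: accept


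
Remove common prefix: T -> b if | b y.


Common prefix: 'b'
Factored: T -> b T', T' -> if | y


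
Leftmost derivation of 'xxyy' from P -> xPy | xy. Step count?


Derivation: P => xPy => xxyy
Steps: 2


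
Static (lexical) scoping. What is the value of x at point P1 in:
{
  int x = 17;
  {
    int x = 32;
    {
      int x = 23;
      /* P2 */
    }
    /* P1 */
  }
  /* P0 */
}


x declared in the same block as P1
x = 32


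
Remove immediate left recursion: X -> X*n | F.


Left-recursive alternatives: X*n; non-recursive: F
Introduce X': X -> FX', X' -> *nX' | ε


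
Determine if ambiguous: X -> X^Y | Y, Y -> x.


precedence layered via separate nonterminal Y: deterministic
Unambiguous


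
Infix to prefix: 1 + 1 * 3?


'*' binds tighter: tree is (+ 1 (* 1 3))
Prefix: + 1 * 1 3


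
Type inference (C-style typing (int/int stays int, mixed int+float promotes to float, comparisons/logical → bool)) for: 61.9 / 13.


Operand types: float / int
Rule: mixed int/float promotes to float; int/int stays int
Result type: float


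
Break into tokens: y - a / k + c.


Scan left to right, longest-match per lexeme
Tokens: ID(y), OP(-), ID(a), OP(/), ID(k), OP(+), ID(c)


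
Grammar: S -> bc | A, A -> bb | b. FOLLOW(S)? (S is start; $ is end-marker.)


$ ∈ FOLLOW(S). For each A -> αBβ: add FIRST(β)\{ε} to FOLLOW(B); if β nullable, add FOLLOW(A).
FOLLOW(S) = {$}


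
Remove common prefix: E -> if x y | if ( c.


Common prefix: 'if'
Factored: E -> if E', E' -> x y | ( c


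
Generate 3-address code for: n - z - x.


Break into single-operator statements:
t1 = n - z
t2 = t1 - x


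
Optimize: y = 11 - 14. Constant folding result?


11 - 14 = -3 at compile time
Optimized: y = -3


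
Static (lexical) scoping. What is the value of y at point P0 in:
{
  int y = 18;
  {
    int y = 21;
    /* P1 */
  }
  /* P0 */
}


y declared in the same block as P0
y = 18


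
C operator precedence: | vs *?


'*' is multiplicative (level 10); '|' is bitwise OR (level 3)
Higher level binds tighter
'*' has higher precedence than '|'


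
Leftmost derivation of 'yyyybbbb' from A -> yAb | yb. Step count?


Derivation: A => yAb => yyAbb => yyyAbbb => yyyybbbb
Steps: 4


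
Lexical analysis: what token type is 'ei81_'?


Pattern: letter/underscore followed by alphanumerics, not a keyword
Type: IDENTIFIER


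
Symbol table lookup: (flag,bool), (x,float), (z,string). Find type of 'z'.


Lookup 'z' → type string


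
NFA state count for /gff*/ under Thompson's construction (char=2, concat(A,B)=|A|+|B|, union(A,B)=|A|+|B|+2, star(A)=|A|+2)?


Syntax tree has 3 char leaf(s), 0 union(s), 1 star(s)
chars contribute 3×2 = 6; each union adds +2; each star adds +2
Total: 6 + 0 + 2 = 8 states


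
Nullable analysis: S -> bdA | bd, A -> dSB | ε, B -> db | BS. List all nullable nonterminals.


A nonterminal is nullable iff some alternative derives ε (directly, or every symbol in it is nullable)
Nullable: {A}


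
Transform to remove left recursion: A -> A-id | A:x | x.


Left-recursive alternatives: A-id, A:x; non-recursive: x
Introduce A': A -> xA', A' -> -idA' | :xA' | ε


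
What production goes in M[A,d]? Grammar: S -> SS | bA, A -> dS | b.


For [A, d]: 'd' ∈ FIRST(dS)
Entry: A -> dS


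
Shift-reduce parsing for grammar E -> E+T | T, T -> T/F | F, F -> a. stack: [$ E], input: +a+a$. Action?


shift '+' to continue E -> E+T
Action: shift


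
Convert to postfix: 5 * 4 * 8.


Left to right (same or higher precedence on left)
Postfix: 5 4 * 8 *


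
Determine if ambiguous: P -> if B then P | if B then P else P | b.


dangling else: 'if B then if B then b else b' parses two ways
Ambiguous


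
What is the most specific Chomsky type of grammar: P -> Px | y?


Left-linear: every RHS is a terminal or one nonterminal followed by a terminal
Classification: Type 3 (Regular)


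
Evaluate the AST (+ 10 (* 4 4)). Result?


Evaluate inner: (* 4 4) = 16
Evaluate root: (+ 10 16) = 26
Result: 26


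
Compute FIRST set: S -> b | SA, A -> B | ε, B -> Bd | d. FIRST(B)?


Per alternative of B: FIRST(Bd) = {d}; FIRST(d) = {d}
FIRST(B) = {d}


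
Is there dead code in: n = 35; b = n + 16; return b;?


n is read by b's definition; b is returned
No dead code


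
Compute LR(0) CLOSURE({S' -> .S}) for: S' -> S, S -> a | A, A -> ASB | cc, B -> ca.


Start: S' -> .S
For each item with dot before a nonterminal B, add B -> .γ for every B-production
Closure: [S' -> .S, S -> .a, S -> .A, A -> .ASB, A -> .cc]


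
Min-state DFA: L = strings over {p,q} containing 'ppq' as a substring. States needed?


KMP-style automaton: 3 progress states + 1 absorbing accept = 4
Minimal DFA: 4 states


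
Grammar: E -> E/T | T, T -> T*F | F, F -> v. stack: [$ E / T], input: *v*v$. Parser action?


'*' can extend T; shift to build T -> T*F
Action: shift


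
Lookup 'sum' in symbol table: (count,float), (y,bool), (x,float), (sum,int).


Lookup 'sum' → type int


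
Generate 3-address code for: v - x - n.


Break into single-operator statements:
t1 = v - x
t2 = t1 - n


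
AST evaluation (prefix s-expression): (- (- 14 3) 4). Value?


Evaluate inner: (- 14 3) = 11
Evaluate root: (- 11 4) = 7
Result: 7


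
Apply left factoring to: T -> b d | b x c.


Common prefix: 'b'
Factored: T -> b T', T' -> d | x c


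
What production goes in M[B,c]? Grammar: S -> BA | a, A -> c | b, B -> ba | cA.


For [B, c]: 'c' ∈ FIRST(cA)
Entry: B -> cA


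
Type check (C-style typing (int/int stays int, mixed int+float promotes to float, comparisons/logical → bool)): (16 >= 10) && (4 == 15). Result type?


Operand types: bool && bool
Rule: logical operators take bool operands and yield bool
Result type: bool


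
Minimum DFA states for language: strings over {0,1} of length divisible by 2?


Track length mod 2: states 0..1, accept at 0
Minimal DFA: 2 states


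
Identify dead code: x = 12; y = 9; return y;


x is assigned but never read
Dead: 'x = 12'


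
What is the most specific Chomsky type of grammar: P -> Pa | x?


Left-linear: every RHS is a terminal or one nonterminal followed by a terminal
Classification: Type 3 (Regular)


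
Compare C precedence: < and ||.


'<' is relational (level 7); '||' is logical OR (level 1)
Higher level binds tighter
'<' has higher precedence than '||'


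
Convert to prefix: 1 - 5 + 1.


left-to-right (same/higher precedence on left): tree is (+ (- 1 5) 1)
Prefix: + - 1 5 1


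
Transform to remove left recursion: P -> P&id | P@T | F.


Left-recursive alternatives: P&id, P@T; non-recursive: F
Introduce P': P -> FP', P' -> &idP' | @TP' | ε


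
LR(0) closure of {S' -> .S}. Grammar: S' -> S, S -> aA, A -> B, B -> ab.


Start: S' -> .S
For each item with dot before a nonterminal B, add B -> .γ for every B-production
Closure: [S' -> .S, S -> .aA]


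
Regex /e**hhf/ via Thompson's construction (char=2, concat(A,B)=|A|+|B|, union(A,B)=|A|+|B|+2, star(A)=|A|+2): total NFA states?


Syntax tree has 4 char leaf(s), 0 union(s), 2 star(s)
chars contribute 4×2 = 8; each union adds +2; each star adds +2
Total: 8 + 0 + 4 = 12 states
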